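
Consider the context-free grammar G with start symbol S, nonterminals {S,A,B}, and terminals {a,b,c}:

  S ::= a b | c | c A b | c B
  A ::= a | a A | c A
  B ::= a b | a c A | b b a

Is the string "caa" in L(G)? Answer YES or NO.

Convert to CNF:
  S -> T0 T2 | T1 B | T1 X5 | c
  A -> T0 A | T1 A | a
  B -> T0 T2 | T0 X3 | T2 X4
  T0 -> a
  T1 -> c
  T2 -> b
  X3 -> T1 A
  X4 -> T2 T0
  X5 -> A T2

Fill CYK table bottom-up:
  [0..0]={S,T1}  "c"  orig:{S}
  [1..1]={A,T0}  "a"  orig:{A}
  [2..2]={A,T0}  "a"  orig:{A}
  [0..1]={A,X3}  "ca"  orig:{A}
  [1..2]={A}  "aa"
  [0..2]={A,X3}  "caa"  orig:{A}

S ∉ T[0,2] ⇒ NO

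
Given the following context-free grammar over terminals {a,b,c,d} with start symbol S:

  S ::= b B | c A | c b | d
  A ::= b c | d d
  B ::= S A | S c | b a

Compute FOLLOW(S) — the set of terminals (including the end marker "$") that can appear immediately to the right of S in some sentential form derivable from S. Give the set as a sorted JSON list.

FIRST iteration:
iter 1:
  A via A→b c: +{b}
  A via A→d d: +{d}
  B via B→b a: +{b}
  S via S→b B: +{b}
  S via S→c A: +{c}
  S via S→d: +{d}
  FIRST(S)={b,c,d}  FIRST(A)={b,d}  FIRST(B)={b}
iter 2:
  B via B→S A: +{c,d}
  FIRST(S)={b,c,d}  FIRST(A)={b,d}  FIRST(B)={b,c,d}
iter 3: done
  FIRST(S)={b,c,d}  FIRST(A)={b,d}  FIRST(B)={b,c,d}

FOLLOW iteration:
FOLLOW(S) := {$}
[1]
  B→S A: FOLLOW(S) ⊇ FIRST(A) = {b,d}; new: +{b,d}
  B→S c: FOLLOW(S) ⊇ FIRST(c) = {c}; new: +{c}
  S→b B: FOLLOW(B) ⊇ FOLLOW(S) ⊇ {$,b,c,d}; new: +{$,b,c,d}
  S→c A: FOLLOW(A) ⊇ FOLLOW(S) ⊇ {$,b,c,d}; new: +{$,b,c,d}
  FOLLOW(S)={$,b,c,d}  FOLLOW(A)={$,b,c,d}  FOLLOW(B)={$,b,c,d}
[2] done
  FOLLOW(S)={$,b,c,d}  FOLLOW(A)={$,b,c,d}  FOLLOW(B)={$,b,c,d}

FOLLOW(S) = ["$", "b", "c", "d"]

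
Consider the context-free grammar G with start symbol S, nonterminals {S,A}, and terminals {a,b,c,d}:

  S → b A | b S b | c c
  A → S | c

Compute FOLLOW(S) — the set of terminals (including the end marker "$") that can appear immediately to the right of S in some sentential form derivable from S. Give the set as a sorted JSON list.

Compute FIRST by fixpoint:
pass 1:
  A via A→c: +{c}
  S via S→b A: +{b}
  S via S→c c: +{c}
  FIRST(S)={b,c}  FIRST(A)={c}
pass 2:
  A via A→S: +{b}
  FIRST(S)={b,c}  FIRST(A)={b,c}
pass 3: — fixpoint
  FIRST(S)={b,c}  FIRST(A)={b,c}

FOLLOW iteration:
initialize: $ ∈ FOLLOW(S)
[1]
  S→b A: FOLLOW(A) ⊇ FOLLOW(S) ⊇ {$}; new: +{$}
  S→b S b: FOLLOW(S) ⊇ FIRST(b) = {b}; new: +{b}
  FOLLOW(S)={$,b}  FOLLOW(A)={$}
[2]
  S→b A: FOLLOW(A) ⊇ FOLLOW(S) ⊇ {$,b}; new: +{b}
  FOLLOW(S)={$,b}  FOLLOW(A)={$,b}
[3] done
  FOLLOW(S)={$,b}  FOLLOW(A)={$,b}

FOLLOW(S) = ["$", "b"]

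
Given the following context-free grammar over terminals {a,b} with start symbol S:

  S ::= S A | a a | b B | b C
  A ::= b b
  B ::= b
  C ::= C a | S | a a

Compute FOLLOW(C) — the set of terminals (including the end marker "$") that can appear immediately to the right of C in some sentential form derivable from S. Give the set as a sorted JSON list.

Compute FIRST by fixpoint:
[1]
  A via A→b b: +{b}
  B via B→b: +{b}
  C via C→a a: +{a}
  S via S→a a: +{a}
  S via S→b B: +{b}
  FIRST(S)={a,b}  FIRST(A)={b}  FIRST(B)={b}  FIRST(C)={a}
[2]
  C via C→S: +{b}
  FIRST(S)={a,b}  FIRST(A)={b}  FIRST(B)={b}  FIRST(C)={a,b}
[3] (no change)
  FIRST(S)={a,b}  FIRST(A)={b}  FIRST(B)={b}  FIRST(C)={a,b}

FOLLOW iteration:
seed FOLLOW(S) with $
iter 1:
  C→C a: FOLLOW(C) ⊇ FIRST(a) = {a}; new: +{a}
  C→S: FOLLOW(S) ⊇ FOLLOW(C) ⊇ {a}; new: +{a}
  S→S A: FOLLOW(S) ⊇ FIRST(A) = {b}; new: +{b}
  S→S A: FOLLOW(A) ⊇ FOLLOW(S) ⊇ {$,a,b}; new: +{$,a,b}
  S→b B: FOLLOW(B) ⊇ FOLLOW(S) ⊇ {$,a,b}; new: +{$,a,b}
  S→b C: FOLLOW(C) ⊇ FOLLOW(S) ⊇ {$,a,b}; new: +{$,b}
  S: {$,a,b}  A: {$,a,b}  B: {$,a,b}  C: {$,a,b}
iter 2: (no change)
  S: {$,a,b}  A: {$,a,b}  B: {$,a,b}  C: {$,a,b}

FOLLOW(C) = ["$", "a", "b"]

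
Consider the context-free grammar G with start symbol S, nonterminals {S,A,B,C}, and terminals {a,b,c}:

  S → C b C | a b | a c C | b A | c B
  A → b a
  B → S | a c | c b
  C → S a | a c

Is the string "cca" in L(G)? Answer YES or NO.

Convert to CNF:
  S -> C X5 | T0 A | T1 T0 | T1 X6 | T2 B
  A -> T0 T1
  B -> C X3 | T0 A | T1 T0 | T1 T2 | T1 X4 | T2 B | T2 T0
  C -> S T1 | T1 T2
  T0 -> b
  T1 -> a
  T2 -> c
  X3 -> T0 C
  X4 -> T2 C
  X5 -> T0 C
  X6 -> T2 C

CYK fill:
  cell(0,0) c: {T2}  orig:{}
  cell(1,1) c: {T2}  orig:{}
  cell(2,2) a: {T1}  orig:{}
  cell(0,1) cc: ∅
  cell(1,2) ca: ∅
  cell(0,2) cca: ∅

S ∉ T[0,2] ⇒ NO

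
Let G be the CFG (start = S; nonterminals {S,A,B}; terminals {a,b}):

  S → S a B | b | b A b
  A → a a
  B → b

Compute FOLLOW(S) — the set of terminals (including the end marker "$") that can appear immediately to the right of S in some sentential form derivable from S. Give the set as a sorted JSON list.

FIRST sets, iterate to fixpoint:
[1]
  A via A→a a: +{a}
  B via B→b: +{b}
  S via S→b: +{b}
  FIRST(S)={b}  FIRST(A)={a}  FIRST(B)={b}
[2] — fixpoint
  FIRST(S)={b}  FIRST(A)={a}  FIRST(B)={b}

Compute FOLLOW by fixpoint:
initialize: $ ∈ FOLLOW(S)
[1]
  S→S a B: FOLLOW(S) ⊇ FIRST(a) = {a}; new: +{a}
  S→S a B: FOLLOW(B) ⊇ FOLLOW(S) ⊇ {$,a}; new: +{$,a}
  S→b A b: FOLLOW(A) ⊇ FIRST(b) = {b}; new: +{b}
  S: {$,a}  A: {b}  B: {$,a}
[2] (stable)
  S: {$,a}  A: {b}  B: {$,a}

FOLLOW(S) = ["$", "a"]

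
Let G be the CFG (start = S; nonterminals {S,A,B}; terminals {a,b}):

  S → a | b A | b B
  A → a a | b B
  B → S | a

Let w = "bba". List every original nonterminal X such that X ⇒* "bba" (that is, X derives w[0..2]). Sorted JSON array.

Convert to CNF:
  S -> T1 A | T1 B | a
  A -> T0 T0 | T1 B
  B -> T1 A | T1 B | a
  T0 -> a
  T1 -> b

CYK table (by increasing span) (cells [i..j] with 0 ≤ i ≤ j ≤ 2 only):
  [0..0]={T1}  "b"  orig:{}
  [1..1]={T1}  "b"  orig:{}
  [2..2]={B,S,T0}  "a"  orig:{B,S}
  [0..1]=∅  "bb"
  [1..2]={A,B,S}  "ba"
  [0..2]={A,B,S}  "bba"

Original NTs in T[0,2] deriving "bba": ["A", "B", "S"]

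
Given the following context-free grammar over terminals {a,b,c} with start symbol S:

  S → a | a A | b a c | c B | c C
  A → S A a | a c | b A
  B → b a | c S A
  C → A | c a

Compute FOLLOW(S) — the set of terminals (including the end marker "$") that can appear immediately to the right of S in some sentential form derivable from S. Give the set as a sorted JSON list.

FIRST iteration:
round 1:
  A via A→a c: +{a}
  A via A→b A: +{b}
  B via B→b a: +{b}
  B via B→c S A: +{c}
  C via C→A: +{a,b}
  C via C→c a: +{c}
  S via S→a: +{a}
  S via S→b a c: +{b}
  S via S→c B: +{c}
  S: {a,b,c}  A: {a,b}  B: {b,c}  C: {a,b,c}
round 2:
  A via A→S A a: +{c}
  S: {a,b,c}  A: {a,b,c}  B: {b,c}  C: {a,b,c}
round 3: (stable)
  S: {a,b,c}  A: {a,b,c}  B: {b,c}  C: {a,b,c}

FOLLOW iteration:
initialize: $ ∈ FOLLOW(S)
[1]
  A→S A a: FOLLOW(S) ⊇ FIRST(A) = {a,b,c}; new: +{a,b,c}
  A→S A a: FOLLOW(A) ⊇ FIRST(a) = {a}; new: +{a}
  S→a A: FOLLOW(A) ⊇ FOLLOW(S) ⊇ {$,a,b,c}; new: +{$,b,c}
  S→c B: FOLLOW(B) ⊇ FOLLOW(S) ⊇ {$,a,b,c}; new: +{$,a,b,c}
  S→c C: FOLLOW(C) ⊇ FOLLOW(S) ⊇ {$,a,b,c}; new: +{$,a,b,c}
  S: {$,a,b,c}  A: {$,a,b,c}  B: {$,a,b,c}  C: {$,a,b,c}
[2] (no change)
  S: {$,a,b,c}  A: {$,a,b,c}  B: {$,a,b,c}  C: {$,a,b,c}

FOLLOW(S) = ["$", "a", "b", "c"]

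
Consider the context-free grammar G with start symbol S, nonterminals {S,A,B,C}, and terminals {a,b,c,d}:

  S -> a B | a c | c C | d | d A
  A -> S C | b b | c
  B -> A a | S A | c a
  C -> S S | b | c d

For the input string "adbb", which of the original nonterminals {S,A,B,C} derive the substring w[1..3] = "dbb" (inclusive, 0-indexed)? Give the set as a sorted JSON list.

Convert to CNF:
  S -> T1 B | T1 T2 | T2 C | T3 A | d
  A -> S C | T0 T0 | c
  B -> A T1 | S A | T2 T1
  C -> S S | T2 T3 | b
  T0 -> b
  T1 -> a
  T2 -> c
  T3 -> d

CYK table (by increasing span), restricted to cells inside w[1..3]:
  T[1,1] 'd' = {S,T3}  orig:{S}
  T[2,2] 'b' = {C,T0}  orig:{C}
  T[3,3] 'b' = {C,T0}  orig:{C}
  T[1,2] 'db' = {A}
  T[2,3] 'bb' = {A}
  T[1,3] 'dbb' = {B,S}

Original NTs in T[1,3] deriving "dbb": ["B", "S"]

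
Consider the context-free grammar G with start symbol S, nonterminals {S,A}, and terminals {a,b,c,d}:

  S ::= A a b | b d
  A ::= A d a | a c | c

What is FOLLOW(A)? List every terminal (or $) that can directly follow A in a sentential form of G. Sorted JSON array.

Compute FIRST by fixpoint:
[1]
  A via A→a c: +{a}
  A via A→c: +{c}
  S via S→A a b: +{a,c}
  S via S→b d: +{b}
  FIRST(S)={a,b,c}  FIRST(A)={a,c}
[2] — fixpoint
  FIRST(S)={a,b,c}  FIRST(A)={a,c}

FOLLOW sets:
FOLLOW(S) := {$}
iter 1:
  A→A d a: FOLLOW(A) ⊇ FIRST(d) = {d}; new: +{d}
  S→A a b: FOLLOW(A) ⊇ FIRST(a) = {a}; new: +{a}
  FOLLOW[S]={$}  FOLLOW[A]={a,d}
iter 2: (stable)
  FOLLOW[S]={$}  FOLLOW[A]={a,d}

FOLLOW(A) = ["a", "d"]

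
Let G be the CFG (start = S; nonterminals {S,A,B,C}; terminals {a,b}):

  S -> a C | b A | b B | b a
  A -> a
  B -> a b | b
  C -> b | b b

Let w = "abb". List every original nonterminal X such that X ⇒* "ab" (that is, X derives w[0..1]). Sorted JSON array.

Convert to CNF:
  S -> T0 C | T1 A | T1 B | T1 T0
  A -> a
  B -> T0 T1 | b
  C -> T1 T1 | b
  T0 -> a
  T1 -> b

CYK table (by increasing span) — only the sub-triangle for w[0..1]:
  [0..0]={A,T0}  "a"  orig:{A}
  [1..1]={B,C,T1}  "b"  orig:{B,C}
  [0..1]={B,S}  "ab"

Original NTs in T[0,1] deriving "ab": ["B", "S"]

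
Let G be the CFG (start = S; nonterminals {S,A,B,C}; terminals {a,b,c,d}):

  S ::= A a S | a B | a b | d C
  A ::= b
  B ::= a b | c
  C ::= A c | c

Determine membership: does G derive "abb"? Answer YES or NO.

Convert to CNF:
  S -> A X4 | T0 B | T0 T1 | T3 C
  A -> b
  B -> T0 T1 | c
  C -> A T2 | c
  T0 -> a
  T1 -> b
  T2 -> c
  T3 -> d
  X4 -> T0 S

CYK table (by increasing span):
  cell(0,0) a: {T0}  orig:{}
  cell(1,1) b: {A,T1}  orig:{A}
  cell(2,2) b: {A,T1}  orig:{A}
  cell(0,1) ab: {B,S}
  cell(1,2) bb: ∅
  cell(0,2) abb: ∅

S ∉ T[0,2] ⇒ NO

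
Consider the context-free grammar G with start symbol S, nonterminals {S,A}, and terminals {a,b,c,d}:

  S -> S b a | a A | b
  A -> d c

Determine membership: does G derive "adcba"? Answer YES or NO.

Convert to CNF:
  S -> S X4 | T3 A | b
  A -> T0 T1
  T0 -> d
  T1 -> c
  T2 -> b
  T3 -> a
  X4 -> T2 T3

CYK table (by increasing span):
  T[0,0] 'a' = {T3}  orig:{}
  T[1,1] 'd' = {T0}  orig:{}
  T[2,2] 'c' = {T1}  orig:{}
  T[3,3] 'b' = {S,T2}  orig:{S}
  T[4,4] 'a' = {T3}  orig:{}
  T[0,1] 'ad' = ∅
  T[1,2] 'dc' = {A}
  T[2,3] 'cb' = ∅
  T[3,4] 'ba' = {X4}  orig:{}
  T[0,2] 'adc' = {S}
  T[1,3] 'dcb' = ∅
  T[2,4] 'cba' = ∅
  T[0,3] 'adcb' = ∅
  T[1,4] 'dcba' = ∅
  T[0,4] 'adcba' = {S}

S ∈ T[0,4] ⇒ YES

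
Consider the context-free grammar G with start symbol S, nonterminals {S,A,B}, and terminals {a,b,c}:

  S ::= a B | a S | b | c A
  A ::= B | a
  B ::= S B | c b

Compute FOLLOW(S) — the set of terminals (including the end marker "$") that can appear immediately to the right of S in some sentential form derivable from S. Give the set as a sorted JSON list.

FIRST sets, iterate to fixpoint:
round 1:
  A via A→a: +{a}
  B via B→c b: +{c}
  S via S→a B: +{a}
  S via S→b: +{b}
  S via S→c A: +{c}
  S: {a,b,c}  A: {a}  B: {c}
round 2:
  A via A→B: +{c}
  B via B→S B: +{a,b}
  S: {a,b,c}  A: {a,c}  B: {a,b,c}
round 3:
  A via A→B: +{b}
  S: {a,b,c}  A: {a,b,c}  B: {a,b,c}
round 4: (no change)
  S: {a,b,c}  A: {a,b,c}  B: {a,b,c}

Compute FOLLOW by fixpoint:
FOLLOW(S) := {$}
round 1:
  B→S B: FOLLOW(S) ⊇ FIRST(B) = {a,b,c}; new: +{a,b,c}
  S→a B: FOLLOW(B) ⊇ FOLLOW(S) ⊇ {$,a,b,c}; new: +{$,a,b,c}
  S→c A: FOLLOW(A) ⊇ FOLLOW(S) ⊇ {$,a,b,c}; new: +{$,a,b,c}
  FOLLOW[S]={$,a,b,c}  FOLLOW[A]={$,a,b,c}  FOLLOW[B]={$,a,b,c}
round 2: (stable)
  FOLLOW[S]={$,a,b,c}  FOLLOW[A]={$,a,b,c}  FOLLOW[B]={$,a,b,c}

FOLLOW(S) = ["$", "a", "b", "c"]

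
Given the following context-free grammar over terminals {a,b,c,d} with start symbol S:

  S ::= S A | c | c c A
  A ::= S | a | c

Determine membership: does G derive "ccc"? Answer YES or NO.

CNF form of G:
  S -> S A | T0 X2 | c
  A -> S A | T0 X1 | a | c
  T0 -> c
  X1 -> T0 A
  X2 -> T0 A

Fill CYK table bottom-up:
  [0..0]={A,S,T0}  "c"  orig:{A,S}
  [1..1]={A,S,T0}  "c"  orig:{A,S}
  [2..2]={A,S,T0}  "c"  orig:{A,S}
  [0..1]={A,S,X1,X2}  "cc"  orig:{A,S}
  [1..2]={A,S,X1,X2}  "cc"  orig:{A,S}
  [0..2]={A,S,X1,X2}  "ccc"  orig:{A,S}

S ∈ T[0,2] ⇒ YES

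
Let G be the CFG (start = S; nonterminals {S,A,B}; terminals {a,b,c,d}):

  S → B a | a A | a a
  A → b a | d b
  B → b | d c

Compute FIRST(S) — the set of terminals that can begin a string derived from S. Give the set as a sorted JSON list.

FIRST iteration:
[1]
  A via A→b a: +{b}
  A via A→d b: +{d}
  B via B→b: +{b}
  B via B→d c: +{d}
  S via S→B a: +{b,d}
  S via S→a A: +{a}
  FIRST[S]={a,b,d}  FIRST[A]={b,d}  FIRST[B]={b,d}
[2] — fixpoint
  FIRST[S]={a,b,d}  FIRST[A]={b,d}  FIRST[B]={b,d}

FIRST(S) = ["a", "b", "d"]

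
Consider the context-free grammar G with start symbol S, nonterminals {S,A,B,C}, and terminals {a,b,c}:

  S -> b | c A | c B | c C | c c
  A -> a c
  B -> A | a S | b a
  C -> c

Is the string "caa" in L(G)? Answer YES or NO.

Convert to CNF:
  S -> T1 A | T1 B | T1 C | T1 T1 | b
  A -> T0 T1
  B -> T0 S | T0 T1 | T2 T0
  C -> c
  T0 -> a
  T1 -> c
  T2 -> b

CYK table (by increasing span):
  cell(0,0) c: {C,T1}  orig:{C}
  cell(1,1) a: {T0}  orig:{}
  cell(2,2) a: {T0}  orig:{}
  cell(0,1) ca: ∅
  cell(1,2) aa: ∅
  cell(0,2) caa: ∅

S ∉ T[0,2] ⇒ NO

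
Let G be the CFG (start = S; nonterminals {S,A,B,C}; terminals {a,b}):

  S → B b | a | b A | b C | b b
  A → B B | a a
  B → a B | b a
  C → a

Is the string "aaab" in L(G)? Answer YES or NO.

CNF form of G:
  S -> B T1 | T1 A | T1 C | T1 T1 | a
  A -> B B | T0 T0
  B -> T0 B | T1 T0
  C -> a
  T0 -> a
  T1 -> b

Fill CYK table bottom-up:
  [0..0]={C,S,T0}  "a"  orig:{C,S}
  [1..1]={C,S,T0}  "a"  orig:{C,S}
  [2..2]={C,S,T0}  "a"  orig:{C,S}
  [3..3]={T1}  "b"  orig:{}
  [0..1]={A}  "aa"
  [1..2]={A}  "aa"
  [2..3]=∅  "ab"
  [0..2]=∅  "aaa"
  [1..3]=∅  "aab"
  [0..3]=∅  "aaab"

S ∉ T[0,3] ⇒ NO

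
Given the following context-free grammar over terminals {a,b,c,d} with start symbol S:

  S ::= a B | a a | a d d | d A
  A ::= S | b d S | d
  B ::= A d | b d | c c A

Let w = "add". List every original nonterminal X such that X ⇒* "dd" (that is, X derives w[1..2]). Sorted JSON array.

CNF form of G:
  S -> T0 B | T0 T0 | T0 X7 | T1 A
  A -> T0 B | T0 T0 | T0 X4 | T1 A | T2 X5 | d
  B -> A T1 | T2 T1 | T3 X6
  T0 -> a
  T1 -> d
  T2 -> b
  T3 -> c
  X4 -> T1 T1
  X5 -> T1 S
  X6 -> T3 A
  X7 -> T1 T1

CYK table (by increasing span) — only the sub-triangle for w[1..2]:
  [1..1]={A,T1}  "d"  orig:{A}
  [2..2]={A,T1}  "d"  orig:{A}
  [1..2]={A,B,S,X4,X7}  "dd"  orig:{A,B,S}

Original NTs in T[1,2] deriving "dd": ["A", "B", "S"]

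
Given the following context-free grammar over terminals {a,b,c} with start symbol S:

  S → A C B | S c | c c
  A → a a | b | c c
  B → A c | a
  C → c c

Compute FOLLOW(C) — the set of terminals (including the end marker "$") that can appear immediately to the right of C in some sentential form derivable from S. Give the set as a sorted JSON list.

Compute FIRST by fixpoint:
iter 1:
  A via A→a a: +{a}
  A via A→b: +{b}
  A via A→c c: +{c}
  B via B→A c: +{a,b,c}
  C via C→c c: +{c}
  S via S→A C B: +{a,b,c}
  S: {a,b,c}  A: {a,b,c}  B: {a,b,c}  C: {c}
iter 2: done
  S: {a,b,c}  A: {a,b,c}  B: {a,b,c}  C: {c}

Compute FOLLOW by fixpoint:
seed FOLLOW(S) with $
iter 1:
  B→A c: FOLLOW(A) ⊇ FIRST(c) = {c}; new: +{c}
  S→A C B: FOLLOW(C) ⊇ FIRST(B) = {a,b,c}; new: +{a,b,c}
  S→A C B: FOLLOW(B) ⊇ FOLLOW(S) ⊇ {$}; new: +{$}
  S→S c: FOLLOW(S) ⊇ FIRST(c) = {c}; new: +{c}
  FOLLOW[S]={$,c}  FOLLOW[A]={c}  FOLLOW[B]={$}  FOLLOW[C]={a,b,c}
iter 2:
  S→A C B: FOLLOW(B) ⊇ FOLLOW(S) ⊇ {$,c}; new: +{c}
  FOLLOW[S]={$,c}  FOLLOW[A]={c}  FOLLOW[B]={$,c}  FOLLOW[C]={a,b,c}
iter 3: done
  FOLLOW[S]={$,c}  FOLLOW[A]={c}  FOLLOW[B]={$,c}  FOLLOW[C]={a,b,c}

FOLLOW(C) = ["a", "b", "c"]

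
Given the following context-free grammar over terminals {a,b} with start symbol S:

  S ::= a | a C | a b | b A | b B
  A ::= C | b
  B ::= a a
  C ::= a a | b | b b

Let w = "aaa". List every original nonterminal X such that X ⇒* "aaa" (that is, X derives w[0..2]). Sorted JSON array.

CNF form of G:
  S -> T0 C | T0 T1 | T1 A | T1 B | a
  A -> T0 T0 | T1 T1 | b
  B -> T0 T0
  C -> T0 T0 | T1 T1 | b
  T0 -> a
  T1 -> b

CYK fill (cells [i..j] with 0 ≤ i ≤ j ≤ 2 only):
  cell(0,0) a: {S,T0}  orig:{S}
  cell(1,1) a: {S,T0}  orig:{S}
  cell(2,2) a: {S,T0}  orig:{S}
  cell(0,1) aa: {A,B,C}
  cell(1,2) aa: {A,B,C}
  cell(0,2) aaa: {S}

Original NTs in T[0,2] deriving "aaa": ["S"]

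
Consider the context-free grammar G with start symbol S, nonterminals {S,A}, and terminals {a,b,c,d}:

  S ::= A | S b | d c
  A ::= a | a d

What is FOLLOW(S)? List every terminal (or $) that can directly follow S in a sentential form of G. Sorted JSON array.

FIRST iteration:
pass 1:
  A via A→a: +{a}
  S via S→A: +{a}
  S via S→d c: +{d}
  S: {a,d}  A: {a}
pass 2: (stable)
  S: {a,d}  A: {a}

FOLLOW iteration:
FOLLOW(S) := {$}
[1]
  S→A: FOLLOW(A) ⊇ FOLLOW(S) ⊇ {$}; new: +{$}
  S→S b: FOLLOW(S) ⊇ FIRST(b) = {b}; new: +{b}
  S: {$,b}  A: {$}
[2]
  S→A: FOLLOW(A) ⊇ FOLLOW(S) ⊇ {$,b}; new: +{b}
  S: {$,b}  A: {$,b}
[3] (no change)
  S: {$,b}  A: {$,b}

FOLLOW(S) = ["$", "b"]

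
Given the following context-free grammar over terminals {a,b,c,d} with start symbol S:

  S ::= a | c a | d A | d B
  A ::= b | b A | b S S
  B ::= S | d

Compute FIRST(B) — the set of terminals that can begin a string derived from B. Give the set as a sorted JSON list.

FIRST iteration:
iter 1:
  A via A→b: +{b}
  B via B→d: +{d}
  S via S→a: +{a}
  S via S→c a: +{c}
  S via S→d A: +{d}
  FIRST(S)={a,c,d}  FIRST(A)={b}  FIRST(B)={d}
iter 2:
  B via B→S: +{a,c}
  FIRST(S)={a,c,d}  FIRST(A)={b}  FIRST(B)={a,c,d}
iter 3: (no change)
  FIRST(S)={a,c,d}  FIRST(A)={b}  FIRST(B)={a,c,d}

FIRST(B) = ["a", "c", "d"]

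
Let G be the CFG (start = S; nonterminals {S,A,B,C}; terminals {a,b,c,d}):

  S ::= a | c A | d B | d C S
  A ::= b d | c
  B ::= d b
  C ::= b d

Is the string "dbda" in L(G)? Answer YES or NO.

Convert to CNF:
  S -> T1 B | T1 X3 | T2 A | a
  A -> T0 T1 | c
  B -> T1 T0
  C -> T0 T1
  T0 -> b
  T1 -> d
  T2 -> c
  X3 -> C S

Fill CYK table bottom-up:
  cell(0,0) d: {T1}  orig:{}
  cell(1,1) b: {T0}  orig:{}
  cell(2,2) d: {T1}  orig:{}
  cell(3,3) a: {S}
  cell(0,1) db: {B}
  cell(1,2) bd: {A,C}
  cell(2,3) da: ∅
  cell(0,2) dbd: ∅
  cell(1,3) bda: {X3}  orig:{}
  cell(0,3) dbda: {S}

S ∈ T[0,3] ⇒ YES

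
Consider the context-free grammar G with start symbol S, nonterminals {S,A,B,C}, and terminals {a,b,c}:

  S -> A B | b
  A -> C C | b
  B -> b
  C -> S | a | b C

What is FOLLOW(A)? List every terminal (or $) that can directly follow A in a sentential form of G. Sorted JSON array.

FIRST sets, iterate to fixpoint:
round 1:
  A via A→b: +{b}
  B via B→b: +{b}
  C via C→a: +{a}
  C via C→b C: +{b}
  S via S→A B: +{b}
  FIRST(S)={b}  FIRST(A)={b}  FIRST(B)={b}  FIRST(C)={a,b}
round 2:
  A via A→C C: +{a}
  S via S→A B: +{a}
  FIRST(S)={a,b}  FIRST(A)={a,b}  FIRST(B)={b}  FIRST(C)={a,b}
round 3: — fixpoint
  FIRST(S)={a,b}  FIRST(A)={a,b}  FIRST(B)={b}  FIRST(C)={a,b}

Compute FOLLOW by fixpoint:
initialize: $ ∈ FOLLOW(S)
iter 1:
  A→C C: FOLLOW(C) ⊇ FIRST(C) = {a,b}; new: +{a,b}
  C→S: FOLLOW(S) ⊇ FOLLOW(C) ⊇ {a,b}; new: +{a,b}
  S→A B: FOLLOW(A) ⊇ FIRST(B) = {b}; new: +{b}
  S→A B: FOLLOW(B) ⊇ FOLLOW(S) ⊇ {$,a,b}; new: +{$,a,b}
  FOLLOW(S)={$,a,b}  FOLLOW(A)={b}  FOLLOW(B)={$,a,b}  FOLLOW(C)={a,b}
iter 2: (no change)
  FOLLOW(S)={$,a,b}  FOLLOW(A)={b}  FOLLOW(B)={$,a,b}  FOLLOW(C)={a,b}

FOLLOW(A) = ["b"]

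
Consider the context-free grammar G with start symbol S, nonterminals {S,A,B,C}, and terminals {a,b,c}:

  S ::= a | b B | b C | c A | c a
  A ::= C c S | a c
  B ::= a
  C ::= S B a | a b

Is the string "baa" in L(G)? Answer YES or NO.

CNF form of G:
  S -> T0 A | T0 T1 | T2 B | T2 C | a
  A -> C X3 | T1 T0
  B -> a
  C -> S X4 | T1 T2
  T0 -> c
  T1 -> a
  T2 -> b
  X3 -> T0 S
  X4 -> B T1

Fill CYK table bottom-up:
  [0..0]={T2}  "b"  orig:{}
  [1..1]={B,S,T1}  "a"  orig:{B,S}
  [2..2]={B,S,T1}  "a"  orig:{B,S}
  [0..1]={S}  "ba"
  [1..2]={X4}  "aa"  orig:{}
  [0..2]=∅  "baa"

S ∉ T[0,2] ⇒ NO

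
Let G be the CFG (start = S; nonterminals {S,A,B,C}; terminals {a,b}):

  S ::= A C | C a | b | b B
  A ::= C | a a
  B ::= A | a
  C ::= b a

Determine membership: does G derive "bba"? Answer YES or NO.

CNF form of G:
  S -> A C | C T0 | T1 B | b
  A -> T0 T0 | T1 T0
  B -> T0 T0 | T1 T0 | a
  C -> T1 T0
  T0 -> a
  T1 -> b

CYK table (by increasing span):
  [0..0]={S,T1}  "b"  orig:{S}
  [1..1]={S,T1}  "b"  orig:{S}
  [2..2]={B,T0}  "a"  orig:{B}
  [0..1]=∅  "bb"
  [1..2]={A,B,C,S}  "ba"
  [0..2]={S}  "bba"

S ∈ T[0,2] ⇒ YES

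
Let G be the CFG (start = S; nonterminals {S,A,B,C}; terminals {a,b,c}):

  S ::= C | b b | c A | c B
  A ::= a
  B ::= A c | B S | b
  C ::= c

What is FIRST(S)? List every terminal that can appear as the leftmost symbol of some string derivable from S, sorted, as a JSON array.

Compute FIRST by fixpoint:
pass 1:
  A via A→a: +{a}
  B via B→A c: +{a}
  B via B→b: +{b}
  C via C→c: +{c}
  S via S→C: +{c}
  S via S→b b: +{b}
  S: {b,c}  A: {a}  B: {a,b}  C: {c}
pass 2: done
  S: {b,c}  A: {a}  B: {a,b}  C: {c}

FIRST(S) = ["b", "c"]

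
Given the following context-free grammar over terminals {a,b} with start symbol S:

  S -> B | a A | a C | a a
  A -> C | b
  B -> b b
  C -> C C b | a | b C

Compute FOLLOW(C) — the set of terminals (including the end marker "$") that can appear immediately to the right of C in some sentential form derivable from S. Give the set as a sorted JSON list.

Compute FIRST by fixpoint:
round 1:
  A via A→b: +{b}
  B via B→b b: +{b}
  C via C→a: +{a}
  C via C→b C: +{b}
  S via S→B: +{b}
  S via S→a A: +{a}
  FIRST[S]={a,b}  FIRST[A]={b}  FIRST[B]={b}  FIRST[C]={a,b}
round 2:
  A via A→C: +{a}
  FIRST[S]={a,b}  FIRST[A]={a,b}  FIRST[B]={b}  FIRST[C]={a,b}
round 3: done
  FIRST[S]={a,b}  FIRST[A]={a,b}  FIRST[B]={b}  FIRST[C]={a,b}

Compute FOLLOW by fixpoint:
initialize: $ ∈ FOLLOW(S)
pass 1:
  C→C C b: FOLLOW(C) ⊇ FIRST(C) = {a,b}; new: +{a,b}
  S→B: FOLLOW(B) ⊇ FOLLOW(S) ⊇ {$}; new: +{$}
  S→a A: FOLLOW(A) ⊇ FOLLOW(S) ⊇ {$}; new: +{$}
  S→a C: FOLLOW(C) ⊇ FOLLOW(S) ⊇ {$}; new: +{$}
  FOLLOW[S]={$}  FOLLOW[A]={$}  FOLLOW[B]={$}  FOLLOW[C]={$,a,b}
pass 2: — fixpoint
  FOLLOW[S]={$}  FOLLOW[A]={$}  FOLLOW[B]={$}  FOLLOW[C]={$,a,b}

FOLLOW(C) = ["$", "a", "b"]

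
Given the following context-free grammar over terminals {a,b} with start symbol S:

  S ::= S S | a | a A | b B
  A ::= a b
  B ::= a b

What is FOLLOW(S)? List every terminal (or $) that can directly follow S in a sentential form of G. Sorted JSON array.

FIRST sets, iterate to fixpoint:
round 1:
  A via A→a b: +{a}
  B via B→a b: +{a}
  S via S→a: +{a}
  S via S→b B: +{b}
  FIRST(S)={a,b}  FIRST(A)={a}  FIRST(B)={a}
round 2: done
  FIRST(S)={a,b}  FIRST(A)={a}  FIRST(B)={a}

FOLLOW iteration:
seed FOLLOW(S) with $
pass 1:
  S→S S: FOLLOW(S) ⊇ FIRST(S) = {a,b}; new: +{a,b}
  S→a A: FOLLOW(A) ⊇ FOLLOW(S) ⊇ {$,a,b}; new: +{$,a,b}
  S→b B: FOLLOW(B) ⊇ FOLLOW(S) ⊇ {$,a,b}; new: +{$,a,b}
  FOLLOW[S]={$,a,b}  FOLLOW[A]={$,a,b}  FOLLOW[B]={$,a,b}
pass 2: (no change)
  FOLLOW[S]={$,a,b}  FOLLOW[A]={$,a,b}  FOLLOW[B]={$,a,b}

FOLLOW(S) = ["$", "a", "b"]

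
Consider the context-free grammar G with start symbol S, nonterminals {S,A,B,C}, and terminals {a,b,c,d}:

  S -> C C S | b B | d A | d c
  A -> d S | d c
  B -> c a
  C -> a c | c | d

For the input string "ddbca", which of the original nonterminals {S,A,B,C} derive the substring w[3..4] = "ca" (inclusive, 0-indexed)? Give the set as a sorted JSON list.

Convert to CNF:
  S -> C X4 | T0 A | T0 T1 | T3 B
  A -> T0 S | T0 T1
  B -> T1 T2
  C -> T2 T1 | c | d
  T0 -> d
  T1 -> c
  T2 -> a
  T3 -> b
  X4 -> C S

CYK fill, restricted to cells inside w[3..4]:
  [3..3]={C,T1}  "c"  orig:{C}
  [4..4]={T2}  "a"  orig:{}
  [3..4]={B}  "ca"

Original NTs in T[3,4] deriving "ca": ["B"]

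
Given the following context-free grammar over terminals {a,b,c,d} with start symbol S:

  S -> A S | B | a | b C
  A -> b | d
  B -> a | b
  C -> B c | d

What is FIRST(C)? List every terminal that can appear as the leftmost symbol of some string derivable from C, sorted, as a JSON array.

FIRST sets, iterate to fixpoint:
round 1:
  A via A→b: +{b}
  A via A→d: +{d}
  B via B→a: +{a}
  B via B→b: +{b}
  C via C→B c: +{a,b}
  C via C→d: +{d}
  S via S→A S: +{b,d}
  S via S→B: +{a}
  FIRST[S]={a,b,d}  FIRST[A]={b,d}  FIRST[B]={a,b}  FIRST[C]={a,b,d}
round 2: (stable)
  FIRST[S]={a,b,d}  FIRST[A]={b,d}  FIRST[B]={a,b}  FIRST[C]={a,b,d}

FIRST(C) = ["a", "b", "d"]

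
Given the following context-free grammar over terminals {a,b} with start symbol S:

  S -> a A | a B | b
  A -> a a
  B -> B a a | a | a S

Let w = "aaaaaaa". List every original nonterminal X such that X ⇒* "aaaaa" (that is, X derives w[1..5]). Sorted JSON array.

Convert to CNF:
  S -> T0 A | T0 B | b
  A -> T0 T0
  B -> B X1 | T0 S | a
  T0 -> a
  X1 -> T0 T0

CYK fill — only the sub-triangle for w[1..5]:
  T[1,1] 'a' = {B,T0}  orig:{B}
  T[2,2] 'a' = {B,T0}  orig:{B}
  T[3,3] 'a' = {B,T0}  orig:{B}
  T[4,4] 'a' = {B,T0}  orig:{B}
  T[5,5] 'a' = {B,T0}  orig:{B}
  T[1,2] 'aa' = {A,S,X1}  orig:{A,S}
  T[2,3] 'aa' = {A,S,X1}  orig:{A,S}
  T[3,4] 'aa' = {A,S,X1}  orig:{A,S}
  T[4,5] 'aa' = {A,S,X1}  orig:{A,S}
  T[1,3] 'aaa' = {B,S}
  T[2,4] 'aaa' = {B,S}
  T[3,5] 'aaa' = {B,S}
  T[1,4] 'aaaa' = {B,S}
  T[2,5] 'aaaa' = {B,S}
  T[1,5] 'aaaaa' = {B,S}

Original NTs in T[1,5] deriving "aaaaa": ["B", "S"]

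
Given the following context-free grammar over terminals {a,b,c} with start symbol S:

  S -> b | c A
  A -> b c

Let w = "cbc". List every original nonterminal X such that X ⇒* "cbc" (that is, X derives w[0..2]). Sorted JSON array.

CNF form of G:
  S -> T1 A | b
  A -> T0 T1
  T0 -> b
  T1 -> c

CYK table (by increasing span) (cells [i..j] with 0 ≤ i ≤ j ≤ 2 only):
  cell(0,0) c: {T1}  orig:{}
  cell(1,1) b: {S,T0}  orig:{S}
  cell(2,2) c: {T1}  orig:{}
  cell(0,1) cb: ∅
  cell(1,2) bc: {A}
  cell(0,2) cbc: {S}

Original NTs in T[0,2] deriving "cbc": ["S"]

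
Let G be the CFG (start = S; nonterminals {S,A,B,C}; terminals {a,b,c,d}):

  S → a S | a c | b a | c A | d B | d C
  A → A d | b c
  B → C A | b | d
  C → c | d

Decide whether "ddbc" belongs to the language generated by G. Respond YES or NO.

CNF form of G:
  S -> T0 B | T0 C | T1 T3 | T2 A | T3 S | T3 T2
  A -> A T0 | T1 T2
  B -> C A | b | d
  C -> c | d
  T0 -> d
  T1 -> b
  T2 -> c
  T3 -> a

CYK fill:
  [0..0]={B,C,T0}  "d"  orig:{B,C}
  [1..1]={B,C,T0}  "d"  orig:{B,C}
  [2..2]={B,T1}  "b"  orig:{B}
  [3..3]={C,T2}  "c"  orig:{C}
  [0..1]={S}  "dd"
  [1..2]={S}  "db"
  [2..3]={A}  "bc"
  [0..2]=∅  "ddb"
  [1..3]={B}  "dbc"
  [0..3]={S}  "ddbc"

S ∈ T[0,3] ⇒ YES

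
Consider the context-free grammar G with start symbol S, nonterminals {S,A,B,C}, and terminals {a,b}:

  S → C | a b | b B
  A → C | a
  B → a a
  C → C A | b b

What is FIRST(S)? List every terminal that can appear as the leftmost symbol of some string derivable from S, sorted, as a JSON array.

FIRST iteration:
[1]
  A via A→a: +{a}
  B via B→a a: +{a}
  C via C→b b: +{b}
  S via S→C: +{b}
  S via S→a b: +{a}
  S: {a,b}  A: {a}  B: {a}  C: {b}
[2]
  A via A→C: +{b}
  S: {a,b}  A: {a,b}  B: {a}  C: {b}
[3] (stable)
  S: {a,b}  A: {a,b}  B: {a}  C: {b}

FIRST(S) = ["a", "b"]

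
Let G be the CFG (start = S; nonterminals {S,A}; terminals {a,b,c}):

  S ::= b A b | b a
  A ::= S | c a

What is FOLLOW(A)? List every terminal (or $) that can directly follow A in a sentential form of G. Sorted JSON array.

FIRST sets, iterate to fixpoint:
[1]
  A via A→c a: +{c}
  S via S→b A b: +{b}
  S: {b}  A: {c}
[2]
  A via A→S: +{b}
  S: {b}  A: {b,c}
[3] (no change)
  S: {b}  A: {b,c}

Compute FOLLOW by fixpoint:
seed FOLLOW(S) with $
[1]
  S→b A b: FOLLOW(A) ⊇ FIRST(b) = {b}; new: +{b}
  FOLLOW[S]={$}  FOLLOW[A]={b}
[2]
  A→S: FOLLOW(S) ⊇ FOLLOW(A) ⊇ {b}; new: +{b}
  FOLLOW[S]={$,b}  FOLLOW[A]={b}
[3] — fixpoint
  FOLLOW[S]={$,b}  FOLLOW[A]={b}

FOLLOW(A) = ["b"]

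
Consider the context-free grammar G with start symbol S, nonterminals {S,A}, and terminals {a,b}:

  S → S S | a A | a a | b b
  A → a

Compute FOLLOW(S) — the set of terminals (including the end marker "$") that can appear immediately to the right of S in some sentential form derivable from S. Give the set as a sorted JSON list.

FIRST sets, iterate to fixpoint:
iter 1:
  A via A→a: +{a}
  S via S→a A: +{a}
  S via S→b b: +{b}
  FIRST[S]={a,b}  FIRST[A]={a}
iter 2: (no change)
  FIRST[S]={a,b}  FIRST[A]={a}

FOLLOW iteration:
initialize: $ ∈ FOLLOW(S)
iter 1:
  S→S S: FOLLOW(S) ⊇ FIRST(S) = {a,b}; new: +{a,b}
  S→a A: FOLLOW(A) ⊇ FOLLOW(S) ⊇ {$,a,b}; new: +{$,a,b}
  S: {$,a,b}  A: {$,a,b}
iter 2: (stable)
  S: {$,a,b}  A: {$,a,b}

FOLLOW(S) = ["$", "a", "b"]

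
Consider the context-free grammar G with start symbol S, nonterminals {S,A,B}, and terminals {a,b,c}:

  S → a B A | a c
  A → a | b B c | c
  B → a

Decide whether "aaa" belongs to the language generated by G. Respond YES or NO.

Convert to CNF:
  S -> T2 T1 | T2 X4
  A -> T0 X3 | a | c
  B -> a
  T0 -> b
  T1 -> c
  T2 -> a
  X3 -> B T1
  X4 -> B A

Fill CYK table bottom-up:
  cell(0,0) a: {A,B,T2}  orig:{A,B}
  cell(1,1) a: {A,B,T2}  orig:{A,B}
  cell(2,2) a: {A,B,T2}  orig:{A,B}
  cell(0,1) aa: {X4}  orig:{}
  cell(1,2) aa: {X4}  orig:{}
  cell(0,2) aaa: {S}

S ∈ T[0,2] ⇒ YES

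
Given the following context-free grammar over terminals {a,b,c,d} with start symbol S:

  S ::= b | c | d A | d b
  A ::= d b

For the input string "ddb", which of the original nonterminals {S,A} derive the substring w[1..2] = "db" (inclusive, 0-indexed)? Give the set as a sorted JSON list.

CNF form of G:
  S -> T0 A | T0 T1 | b | c
  A -> T0 T1
  T0 -> d
  T1 -> b

CYK table (by increasing span), restricted to cells inside w[1..2]:
  [1..1]={T0}  "d"  orig:{}
  [2..2]={S,T1}  "b"  orig:{S}
  [1..2]={A,S}  "db"

Original NTs in T[1,2] deriving "db": ["A", "S"]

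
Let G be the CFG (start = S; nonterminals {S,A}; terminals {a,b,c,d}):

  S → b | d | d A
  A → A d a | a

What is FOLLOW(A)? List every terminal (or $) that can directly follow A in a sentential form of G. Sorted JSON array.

FIRST sets, iterate to fixpoint:
[1]
  A via A→a: +{a}
  S via S→b: +{b}
  S via S→d: +{d}
  FIRST(S)={b,d}  FIRST(A)={a}
[2] (stable)
  FIRST(S)={b,d}  FIRST(A)={a}

Compute FOLLOW by fixpoint:
initialize: $ ∈ FOLLOW(S)
iter 1:
  A→A d a: FOLLOW(A) ⊇ FIRST(d) = {d}; new: +{d}
  S→d A: FOLLOW(A) ⊇ FOLLOW(S) ⊇ {$}; new: +{$}
  FOLLOW(S)={$}  FOLLOW(A)={$,d}
iter 2: (stable)
  FOLLOW(S)={$}  FOLLOW(A)={$,d}

FOLLOW(A) = ["$", "d"]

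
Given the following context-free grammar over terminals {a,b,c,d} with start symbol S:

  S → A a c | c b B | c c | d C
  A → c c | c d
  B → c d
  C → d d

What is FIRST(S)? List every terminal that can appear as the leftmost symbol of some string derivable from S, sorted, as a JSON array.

Compute FIRST by fixpoint:
iter 1:
  A via A→c c: +{c}
  B via B→c d: +{c}
  C via C→d d: +{d}
  S via S→A a c: +{c}
  S via S→d C: +{d}
  S: {c,d}  A: {c}  B: {c}  C: {d}
iter 2: done
  S: {c,d}  A: {c}  B: {c}  C: {d}

FIRST(S) = ["c", "d"]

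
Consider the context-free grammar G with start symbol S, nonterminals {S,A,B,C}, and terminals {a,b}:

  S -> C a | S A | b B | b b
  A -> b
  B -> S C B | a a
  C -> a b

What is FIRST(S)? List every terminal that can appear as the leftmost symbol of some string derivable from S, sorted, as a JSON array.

Compute FIRST by fixpoint:
[1]
  A via A→b: +{b}
  B via B→a a: +{a}
  C via C→a b: +{a}
  S via S→C a: +{a}
  S via S→b B: +{b}
  S: {a,b}  A: {b}  B: {a}  C: {a}
[2]
  B via B→S C B: +{b}
  S: {a,b}  A: {b}  B: {a,b}  C: {a}
[3] — fixpoint
  S: {a,b}  A: {b}  B: {a,b}  C: {a}

FIRST(S) = ["a", "b"]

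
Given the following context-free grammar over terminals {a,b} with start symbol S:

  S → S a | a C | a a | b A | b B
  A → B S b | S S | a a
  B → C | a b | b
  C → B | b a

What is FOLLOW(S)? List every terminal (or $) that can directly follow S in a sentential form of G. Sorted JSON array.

Compute FIRST by fixpoint:
round 1:
  A via A→a a: +{a}
  B via B→a b: +{a}
  B via B→b: +{b}
  C via C→B: +{a,b}
  S via S→a C: +{a}
  S via S→b A: +{b}
  FIRST(S)={a,b}  FIRST(A)={a}  FIRST(B)={a,b}  FIRST(C)={a,b}
round 2:
  A via A→B S b: +{b}
  FIRST(S)={a,b}  FIRST(A)={a,b}  FIRST(B)={a,b}  FIRST(C)={a,b}
round 3: (no change)
  FIRST(S)={a,b}  FIRST(A)={a,b}  FIRST(B)={a,b}  FIRST(C)={a,b}

FOLLOW iteration:
FOLLOW(S) := {$}
iter 1:
  A→B S b: FOLLOW(B) ⊇ FIRST(S) = {a,b}; new: +{a,b}
  A→B S b: FOLLOW(S) ⊇ FIRST(b) = {b}; new: +{b}
  A→S S: FOLLOW(S) ⊇ FIRST(S) = {a,b}; new: +{a}
  B→C: FOLLOW(C) ⊇ FOLLOW(B) ⊇ {a,b}; new: +{a,b}
  S→a C: FOLLOW(C) ⊇ FOLLOW(S) ⊇ {$,a,b}; new: +{$}
  S→b A: FOLLOW(A) ⊇ FOLLOW(S) ⊇ {$,a,b}; new: +{$,a,b}
  S→b B: FOLLOW(B) ⊇ FOLLOW(S) ⊇ {$,a,b}; new: +{$}
  FOLLOW(S)={$,a,b}  FOLLOW(A)={$,a,b}  FOLLOW(B)={$,a,b}  FOLLOW(C)={$,a,b}
iter 2: — fixpoint
  FOLLOW(S)={$,a,b}  FOLLOW(A)={$,a,b}  FOLLOW(B)={$,a,b}  FOLLOW(C)={$,a,b}

FOLLOW(S) = ["$", "a", "b"]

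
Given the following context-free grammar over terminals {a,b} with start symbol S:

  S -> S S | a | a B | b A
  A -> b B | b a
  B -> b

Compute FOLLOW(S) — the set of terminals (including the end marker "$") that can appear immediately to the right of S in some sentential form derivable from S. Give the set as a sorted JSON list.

FIRST sets, iterate to fixpoint:
iter 1:
  A via A→b B: +{b}
  B via B→b: +{b}
  S via S→a: +{a}
  S via S→b A: +{b}
  FIRST(S)={a,b}  FIRST(A)={b}  FIRST(B)={b}
iter 2: (stable)
  FIRST(S)={a,b}  FIRST(A)={b}  FIRST(B)={b}

Compute FOLLOW by fixpoint:
FOLLOW(S) := {$}
pass 1:
  S→S S: FOLLOW(S) ⊇ FIRST(S) = {a,b}; new: +{a,b}
  S→a B: FOLLOW(B) ⊇ FOLLOW(S) ⊇ {$,a,b}; new: +{$,a,b}
  S→b A: FOLLOW(A) ⊇ FOLLOW(S) ⊇ {$,a,b}; new: +{$,a,b}
  FOLLOW[S]={$,a,b}  FOLLOW[A]={$,a,b}  FOLLOW[B]={$,a,b}
pass 2: done
  FOLLOW[S]={$,a,b}  FOLLOW[A]={$,a,b}  FOLLOW[B]={$,a,b}

FOLLOW(S) = ["$", "a", "b"]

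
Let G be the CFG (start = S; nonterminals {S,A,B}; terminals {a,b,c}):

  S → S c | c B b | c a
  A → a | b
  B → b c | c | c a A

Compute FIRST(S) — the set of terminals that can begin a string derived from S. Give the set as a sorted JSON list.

FIRST iteration:
iter 1:
  A via A→a: +{a}
  A via A→b: +{b}
  B via B→b c: +{b}
  B via B→c: +{c}
  S via S→c B b: +{c}
  S: {c}  A: {a,b}  B: {b,c}
iter 2: done
  S: {c}  A: {a,b}  B: {b,c}

FIRST(S) = ["c"]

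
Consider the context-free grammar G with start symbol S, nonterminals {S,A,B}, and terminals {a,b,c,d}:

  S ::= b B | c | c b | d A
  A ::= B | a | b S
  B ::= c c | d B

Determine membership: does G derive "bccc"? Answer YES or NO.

Convert to CNF:
  S -> T0 B | T1 T0 | T2 A | c
  A -> T0 S | T1 T1 | T2 B | a
  B -> T1 T1 | T2 B
  T0 -> b
  T1 -> c
  T2 -> d

CYK fill:
  T[0,0] 'b' = {T0}  orig:{}
  T[1,1] 'c' = {S,T1}  orig:{S}
  T[2,2] 'c' = {S,T1}  orig:{S}
  T[3,3] 'c' = {S,T1}  orig:{S}
  T[0,1] 'bc' = {A}
  T[1,2] 'cc' = {A,B}
  T[2,3] 'cc' = {A,B}
  T[0,2] 'bcc' = {S}
  T[1,3] 'ccc' = ∅
  T[0,3] 'bccc' = ∅

S ∉ T[0,3] ⇒ NO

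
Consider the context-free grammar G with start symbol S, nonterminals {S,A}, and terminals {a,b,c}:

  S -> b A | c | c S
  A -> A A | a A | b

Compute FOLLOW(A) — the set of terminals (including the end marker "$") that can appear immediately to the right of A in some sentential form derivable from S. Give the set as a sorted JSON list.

FIRST sets, iterate to fixpoint:
iter 1:
  A via A→a A: +{a}
  A via A→b: +{b}
  S via S→b A: +{b}
  S via S→c: +{c}
  FIRST[S]={b,c}  FIRST[A]={a,b}
iter 2: (no change)
  FIRST[S]={b,c}  FIRST[A]={a,b}

FOLLOW iteration:
initialize: $ ∈ FOLLOW(S)
[1]
  A→A A: FOLLOW(A) ⊇ FIRST(A) = {a,b}; new: +{a,b}
  S→b A: FOLLOW(A) ⊇ FOLLOW(S) ⊇ {$}; new: +{$}
  FOLLOW(S)={$}  FOLLOW(A)={$,a,b}
[2] — fixpoint
  FOLLOW(S)={$}  FOLLOW(A)={$,a,b}

FOLLOW(A) = ["$", "a", "b"]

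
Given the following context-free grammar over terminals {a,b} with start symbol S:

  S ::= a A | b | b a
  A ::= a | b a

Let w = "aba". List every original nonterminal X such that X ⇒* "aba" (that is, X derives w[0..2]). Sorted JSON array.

CNF form of G:
  S -> T0 T1 | T1 A | b
  A -> T0 T1 | a
  T0 -> b
  T1 -> a

CYK fill — only the sub-triangle for w[0..2]:
  cell(0,0) a: {A,T1}  orig:{A}
  cell(1,1) b: {S,T0}  orig:{S}
  cell(2,2) a: {A,T1}  orig:{A}
  cell(0,1) ab: ∅
  cell(1,2) ba: {A,S}
  cell(0,2) aba: {S}

Original NTs in T[0,2] deriving "aba": ["S"]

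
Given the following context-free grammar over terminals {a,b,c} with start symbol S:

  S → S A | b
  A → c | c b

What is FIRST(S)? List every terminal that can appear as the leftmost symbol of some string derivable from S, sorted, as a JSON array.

Compute FIRST by fixpoint:
pass 1:
  A via A→c: +{c}
  S via S→b: +{b}
  S: {b}  A: {c}
pass 2: — fixpoint
  S: {b}  A: {c}

FIRST(S) = ["b"]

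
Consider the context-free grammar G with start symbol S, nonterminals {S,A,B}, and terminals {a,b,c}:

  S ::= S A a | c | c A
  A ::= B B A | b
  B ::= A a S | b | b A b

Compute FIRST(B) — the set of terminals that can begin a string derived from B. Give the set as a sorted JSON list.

FIRST sets, iterate to fixpoint:
[1]
  A via A→b: +{b}
  B via B→A a S: +{b}
  S via S→c: +{c}
  S: {c}  A: {b}  B: {b}
[2] (no change)
  S: {c}  A: {b}  B: {b}

FIRST(B) = ["b"]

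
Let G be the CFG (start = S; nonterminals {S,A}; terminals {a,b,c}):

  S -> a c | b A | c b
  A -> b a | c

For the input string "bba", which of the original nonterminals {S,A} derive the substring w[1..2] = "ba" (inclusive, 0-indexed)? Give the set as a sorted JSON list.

Convert to CNF:
  S -> T0 A | T1 T2 | T2 T0
  A -> T0 T1 | c
  T0 -> b
  T1 -> a
  T2 -> c

CYK fill (cells [i..j] with 1 ≤ i ≤ j ≤ 2 only):
  [1..1]={T0}  "b"  orig:{}
  [2..2]={T1}  "a"  orig:{}
  [1..2]={A}  "ba"

Original NTs in T[1,2] deriving "ba": ["A"]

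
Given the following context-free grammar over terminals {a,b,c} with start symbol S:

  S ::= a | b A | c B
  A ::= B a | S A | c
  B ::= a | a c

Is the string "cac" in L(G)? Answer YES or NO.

CNF form of G:
  S -> T1 B | T2 A | a
  A -> B T0 | S A | c
  B -> T0 T1 | a
  T0 -> a
  T1 -> c
  T2 -> b

Fill CYK table bottom-up:
  T[0,0] 'c' = {A,T1}  orig:{A}
  T[1,1] 'a' = {B,S,T0}  orig:{B,S}
  T[2,2] 'c' = {A,T1}  orig:{A}
  T[0,1] 'ca' = {S}
  T[1,2] 'ac' = {A,B}
  T[0,2] 'cac' = {A,S}

S ∈ T[0,2] ⇒ YES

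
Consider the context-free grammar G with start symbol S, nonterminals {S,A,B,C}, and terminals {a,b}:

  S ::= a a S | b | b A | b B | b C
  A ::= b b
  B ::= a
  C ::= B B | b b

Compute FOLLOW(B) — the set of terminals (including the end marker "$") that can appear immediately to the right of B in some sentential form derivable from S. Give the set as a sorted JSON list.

FIRST sets, iterate to fixpoint:
[1]
  A via A→b b: +{b}
  B via B→a: +{a}
  C via C→B B: +{a}
  C via C→b b: +{b}
  S via S→a a S: +{a}
  S via S→b: +{b}
  FIRST(S)={a,b}  FIRST(A)={b}  FIRST(B)={a}  FIRST(C)={a,b}
[2] done
  FIRST(S)={a,b}  FIRST(A)={b}  FIRST(B)={a}  FIRST(C)={a,b}

FOLLOW iteration:
seed FOLLOW(S) with $
iter 1:
  C→B B: FOLLOW(B) ⊇ FIRST(B) = {a}; new: +{a}
  S→b A: FOLLOW(A) ⊇ FOLLOW(S) ⊇ {$}; new: +{$}
  S→b B: FOLLOW(B) ⊇ FOLLOW(S) ⊇ {$}; new: +{$}
  S→b C: FOLLOW(C) ⊇ FOLLOW(S) ⊇ {$}; new: +{$}
  S: {$}  A: {$}  B: {$,a}  C: {$}
iter 2: done
  S: {$}  A: {$}  B: {$,a}  C: {$}

FOLLOW(B) = ["$", "a"]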